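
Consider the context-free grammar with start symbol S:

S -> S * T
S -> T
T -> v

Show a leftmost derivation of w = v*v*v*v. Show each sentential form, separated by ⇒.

S ⇒ S*T ⇒ S*T*T ⇒ S*T*T*T ⇒ T*T*T*T ⇒ v*T*T*T ⇒ v*v*T*T ⇒ v*v*v*T ⇒ v*v*v*v

S ⇒ S*T   [S -> S * T]
S*T ⇒ S*T*T   [S -> S * T]
S*T*T ⇒ S*T*T*T   [S -> S * T]
S*T*T*T ⇒ T*T*T*T   [S -> T]
T*T*T*T ⇒ v*T*T*T   [T -> v]
v*T*T*T ⇒ v*v*T*T   [T -> v]
v*v*T*T ⇒ v*v*v*T   [T -> v]
v*v*v*T ⇒ v*v*v*v   [T -> v]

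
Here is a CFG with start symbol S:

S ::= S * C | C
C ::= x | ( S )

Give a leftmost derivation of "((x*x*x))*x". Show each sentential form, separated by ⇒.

S ⇒ S*C   [S ::= S * C]
S*C ⇒ C*C   [S ::= C]
C*C ⇒ (S)*C   [C ::= ( S )]
(S)*C ⇒ (C)*C   [S ::= C]
(C)*C ⇒ ((S))*C   [C ::= ( S )]
((S))*C ⇒ ((S*C))*C   [S ::= S * C]
((S*C))*C ⇒ ((S*C*C))*C   [S ::= S * C]
((S*C*C))*C ⇒ ((C*C*C))*C   [S ::= C]
((C*C*C))*C ⇒ ((x*C*C))*C   [C ::= x]
((x*C*C))*C ⇒ ((x*x*C))*C   [C ::= x]
((x*x*C))*C ⇒ ((x*x*x))*C   [C ::= x]
((x*x*x))*C ⇒ ((x*x*x))*x   [C ::= x]

S⇒S*C⇒C*C⇒(S)*C⇒(C)*C⇒((S))*C⇒((S*C))*C⇒((S*C*C))*C⇒((C*C*C))*C⇒((x*C*C))*C⇒((x*x*C))*C⇒((x*x*x))*C⇒((x*x*x))*x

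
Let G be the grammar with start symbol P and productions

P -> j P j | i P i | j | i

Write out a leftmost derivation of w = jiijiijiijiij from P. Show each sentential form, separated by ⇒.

P ⇒ jPj   [P -> j P j]
jPj ⇒ jiPij   [P -> i P i]
jiPij ⇒ jiiPiij   [P -> i P i]
jiiPiij ⇒ jiijPjiij   [P -> j P j]
jiijPjiij ⇒ jiijiPijiij   [P -> i P i]
jiijiPijiij ⇒ jiijiiPiijiij   [P -> i P i]
jiijiiPiijiij ⇒ jiijiijiijiij   [P -> j]

P⇒jPj⇒jiPij⇒jiiPiij⇒jiijPjiij⇒jiijiPijiij⇒jiijiiPiijiij⇒jiijiijiijiij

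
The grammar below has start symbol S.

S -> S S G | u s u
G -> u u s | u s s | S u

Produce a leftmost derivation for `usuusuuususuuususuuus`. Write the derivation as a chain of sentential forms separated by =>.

S=>SSG=>SSGSG=>SSGSGSG=>usuSGSGSG=>usuusuGSGSG=>usuusuuusSGSG=>usuusuuususuGSG=>usuusuuususuuusSG=>usuusuuususuuususuG=>usuusuuususuuususuuus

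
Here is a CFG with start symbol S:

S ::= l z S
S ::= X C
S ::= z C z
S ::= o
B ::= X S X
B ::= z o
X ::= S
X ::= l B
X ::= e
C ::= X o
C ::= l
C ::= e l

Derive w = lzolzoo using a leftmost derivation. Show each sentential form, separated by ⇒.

S ⇒ XC ⇒ lBC ⇒ lzoC ⇒ lzoXo ⇒ lzolBo ⇒ lzolzoo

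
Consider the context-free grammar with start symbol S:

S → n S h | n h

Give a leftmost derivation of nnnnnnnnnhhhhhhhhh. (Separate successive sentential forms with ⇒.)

S⇒nSh⇒nnShh⇒nnnShhh⇒nnnnShhhh⇒nnnnnShhhhh⇒nnnnnnShhhhhh⇒nnnnnnnShhhhhhh⇒nnnnnnnnShhhhhhhh⇒nnnnnnnnnhhhhhhhhh

S ⇒ nSh   [S → n S h]
nSh ⇒ nnShh   [S → n S h]
nnShh ⇒ nnnShhh   [S → n S h]
nnnShhh ⇒ nnnnShhhh   [S → n S h]
nnnnShhhh ⇒ nnnnnShhhhh   [S → n S h]
nnnnnShhhhh ⇒ nnnnnnShhhhhh   [S → n S h]
nnnnnnShhhhhh ⇒ nnnnnnnShhhhhhh   [S → n S h]
nnnnnnnShhhhhhh ⇒ nnnnnnnnShhhhhhhh   [S → n S h]
nnnnnnnnShhhhhhhh ⇒ nnnnnnnnnhhhhhhhhh   [S → n h]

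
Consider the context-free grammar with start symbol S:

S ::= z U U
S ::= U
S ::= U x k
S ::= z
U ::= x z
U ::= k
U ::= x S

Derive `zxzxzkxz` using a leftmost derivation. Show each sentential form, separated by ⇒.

S ⇒ zUU   [S ::= z U U]
zUU ⇒ zxSU   [U ::= x S]
zxSU ⇒ zxzU   [S ::= z]
zxzU ⇒ zxzxS   [U ::= x S]
zxzxS ⇒ zxzxzUU   [S ::= z U U]
zxzxzUU ⇒ zxzxzkU   [U ::= k]
zxzxzkU ⇒ zxzxzkxS   [U ::= x S]
zxzxzkxS ⇒ zxzxzkxz   [S ::= z]

S⇒zUU⇒zxSU⇒zxzU⇒zxzxS⇒zxzxzUU⇒zxzxzkU⇒zxzxzkxS⇒zxzxzkxz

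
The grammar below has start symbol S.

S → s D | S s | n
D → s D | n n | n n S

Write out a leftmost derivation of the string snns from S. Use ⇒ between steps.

S⇒Ss⇒sDs⇒snns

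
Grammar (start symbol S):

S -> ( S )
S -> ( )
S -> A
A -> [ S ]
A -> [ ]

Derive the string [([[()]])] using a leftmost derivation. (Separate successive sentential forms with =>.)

S => A => [S] => [(S)] => [(A)] => [([S])] => [([A])] => [([[S]])] => [([[()]])]

S => A   [S -> A]
A => [S]   [A -> [ S ]]
[S] => [(S)]   [S -> ( S )]
[(S)] => [(A)]   [S -> A]
[(A)] => [([S])]   [A -> [ S ]]
[([S])] => [([A])]   [S -> A]
[([A])] => [([[S]])]   [A -> [ S ]]
[([[S]])] => [([[()]])]   [S -> ( )]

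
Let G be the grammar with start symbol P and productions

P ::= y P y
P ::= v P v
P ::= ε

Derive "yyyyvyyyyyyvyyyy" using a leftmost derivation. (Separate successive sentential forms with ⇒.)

P ⇒ yPy   [P ::= y P y]
yPy ⇒ yyPyy   [P ::= y P y]
yyPyy ⇒ yyyPyyy   [P ::= y P y]
yyyPyyy ⇒ yyyyPyyyy   [P ::= y P y]
yyyyPyyyy ⇒ yyyyvPvyyyy   [P ::= v P v]
yyyyvPvyyyy ⇒ yyyyvyPyvyyyy   [P ::= y P y]
yyyyvyPyvyyyy ⇒ yyyyvyyPyyvyyyy   [P ::= y P y]
yyyyvyyPyyvyyyy ⇒ yyyyvyyyPyyyvyyyy   [P ::= y P y]
yyyyvyyyPyyyvyyyy ⇒ yyyyvyyyyyyvyyyy   [P ::= ε]

P ⇒ yPy ⇒ yyPyy ⇒ yyyPyyy ⇒ yyyyPyyyy ⇒ yyyyvPvyyyy ⇒ yyyyvyPyvyyyy ⇒ yyyyvyyPyyvyyyy ⇒ yyyyvyyyPyyyvyyyy ⇒ yyyyvyyyyyyvyyyy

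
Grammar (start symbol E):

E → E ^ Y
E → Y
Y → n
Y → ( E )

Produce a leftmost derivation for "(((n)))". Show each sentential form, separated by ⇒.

E ⇒ Y ⇒ (E) ⇒ (Y) ⇒ ((E)) ⇒ ((Y)) ⇒ (((E))) ⇒ (((Y))) ⇒ (((n)))

E ⇒ Y   [E → Y]
Y ⇒ (E)   [Y → ( E )]
(E) ⇒ (Y)   [E → Y]
(Y) ⇒ ((E))   [Y → ( E )]
((E)) ⇒ ((Y))   [E → Y]
((Y)) ⇒ (((E)))   [Y → ( E )]
(((E))) ⇒ (((Y)))   [E → Y]
(((Y))) ⇒ (((n)))   [Y → n]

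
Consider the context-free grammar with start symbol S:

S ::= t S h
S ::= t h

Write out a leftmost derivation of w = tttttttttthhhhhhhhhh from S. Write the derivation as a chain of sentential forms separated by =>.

S => tSh   [S ::= t S h]
tSh => ttShh   [S ::= t S h]
ttShh => tttShhh   [S ::= t S h]
tttShhh => ttttShhhh   [S ::= t S h]
ttttShhhh => tttttShhhhh   [S ::= t S h]
tttttShhhhh => ttttttShhhhhh   [S ::= t S h]
ttttttShhhhhh => tttttttShhhhhhh   [S ::= t S h]
tttttttShhhhhhh => ttttttttShhhhhhhh   [S ::= t S h]
ttttttttShhhhhhhh => tttttttttShhhhhhhhh   [S ::= t S h]
tttttttttShhhhhhhhh => tttttttttthhhhhhhhhh   [S ::= t h]

S => tSh => ttShh => tttShhh => ttttShhhh => tttttShhhhh => ttttttShhhhhh => tttttttShhhhhhh => ttttttttShhhhhhhh => tttttttttShhhhhhhhh => tttttttttthhhhhhhhhh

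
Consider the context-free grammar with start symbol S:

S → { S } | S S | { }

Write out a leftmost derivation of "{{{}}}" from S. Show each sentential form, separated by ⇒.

S ⇒ {S}   [S → { S }]
{S} ⇒ {{S}}   [S → { S }]
{{S}} ⇒ {{{}}}   [S → { }]

S ⇒ {S} ⇒ {{S}} ⇒ {{{}}}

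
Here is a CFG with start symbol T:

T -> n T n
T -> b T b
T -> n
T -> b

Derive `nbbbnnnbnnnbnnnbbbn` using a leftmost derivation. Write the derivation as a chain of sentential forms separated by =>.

T => nTn   [T -> n T n]
nTn => nbTbn   [T -> b T b]
nbTbn => nbbTbbn   [T -> b T b]
nbbTbbn => nbbbTbbbn   [T -> b T b]
nbbbTbbbn => nbbbnTnbbbn   [T -> n T n]
nbbbnTnbbbn => nbbbnnTnnbbbn   [T -> n T n]
nbbbnnTnnbbbn => nbbbnnnTnnnbbbn   [T -> n T n]
nbbbnnnTnnnbbbn => nbbbnnnbTbnnnbbbn   [T -> b T b]
nbbbnnnbTbnnnbbbn => nbbbnnnbnTnbnnnbbbn   [T -> n T n]
nbbbnnnbnTnbnnnbbbn => nbbbnnnbnnnbnnnbbbn   [T -> n]

T=>nTn=>nbTbn=>nbbTbbn=>nbbbTbbbn=>nbbbnTnbbbn=>nbbbnnTnnbbbn=>nbbbnnnTnnnbbbn=>nbbbnnnbTbnnnbbbn=>nbbbnnnbnTnbnnnbbbn=>nbbbnnnbnnnbnnnbbbn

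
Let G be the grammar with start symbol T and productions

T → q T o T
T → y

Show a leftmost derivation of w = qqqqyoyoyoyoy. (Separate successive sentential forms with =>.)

T => qToT => qqToToT => qqqToToToT => qqqqToToToToT => qqqqyoToToToT => qqqqyoyoToToT => qqqqyoyoyoToT => qqqqyoyoyoyoT => qqqqyoyoyoyoy

T => qToT   [T → q T o T]
qToT => qqToToT   [T → q T o T]
qqToToT => qqqToToToT   [T → q T o T]
qqqToToToT => qqqqToToToToT   [T → q T o T]
qqqqToToToToT => qqqqyoToToToT   [T → y]
qqqqyoToToToT => qqqqyoyoToToT   [T → y]
qqqqyoyoToToT => qqqqyoyoyoToT   [T → y]
qqqqyoyoyoToT => qqqqyoyoyoyoT   [T → y]
qqqqyoyoyoyoT => qqqqyoyoyoyoy   [T → y]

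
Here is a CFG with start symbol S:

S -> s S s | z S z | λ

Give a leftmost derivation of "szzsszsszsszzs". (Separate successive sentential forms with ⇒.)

S ⇒ sSs ⇒ szSzs ⇒ szzSzzs ⇒ szzsSszzs ⇒ szzssSsszzs ⇒ szzsszSzsszzs ⇒ szzsszsSszsszzs ⇒ szzsszsszsszzs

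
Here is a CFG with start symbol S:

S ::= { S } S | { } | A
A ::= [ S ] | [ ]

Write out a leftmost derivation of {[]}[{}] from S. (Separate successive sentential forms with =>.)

S => {S}S => {A}S => {[]}S => {[]}A => {[]}[S] => {[]}[{}]

S => {S}S   [S ::= { S } S]
{S}S => {A}S   [S ::= A]
{A}S => {[]}S   [A ::= [ ]]
{[]}S => {[]}A   [S ::= A]
{[]}A => {[]}[S]   [A ::= [ S ]]
{[]}[S] => {[]}[{}]   [S ::= { }]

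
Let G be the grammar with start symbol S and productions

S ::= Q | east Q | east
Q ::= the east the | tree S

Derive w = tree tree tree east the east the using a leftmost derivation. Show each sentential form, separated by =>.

S => Q   [S ::= Q]
Q => tree S   [Q ::= tree S]
tree S => tree Q   [S ::= Q]
tree Q => tree tree S   [Q ::= tree S]
tree tree S => tree tree Q   [S ::= Q]
tree tree Q => tree tree tree S   [Q ::= tree S]
tree tree tree S => tree tree tree east Q   [S ::= east Q]
tree tree tree east Q => tree tree tree east the east the   [Q ::= the east the]

S => Q => tree S => tree Q => tree tree S => tree tree Q => tree tree tree S => tree tree tree east Q => tree tree tree east the east the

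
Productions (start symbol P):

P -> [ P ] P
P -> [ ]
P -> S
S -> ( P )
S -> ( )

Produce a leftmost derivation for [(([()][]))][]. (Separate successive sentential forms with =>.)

P => [P]P => [S]P => [(P)]P => [(S)]P => [((P))]P => [(([P]P))]P => [(([S]P))]P => [(([()]P))]P => [(([()][]))]P => [(([()][]))][]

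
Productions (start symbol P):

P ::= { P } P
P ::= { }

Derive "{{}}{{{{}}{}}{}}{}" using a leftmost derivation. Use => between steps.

P=>{P}P=>{{}}P=>{{}}{P}P=>{{}}{{P}P}P=>{{}}{{{P}P}P}P=>{{}}{{{{}}P}P}P=>{{}}{{{{}}{}}P}P=>{{}}{{{{}}{}}{}}P=>{{}}{{{{}}{}}{}}{}

P => {P}P   [P ::= { P } P]
{P}P => {{}}P   [P ::= { }]
{{}}P => {{}}{P}P   [P ::= { P } P]
{{}}{P}P => {{}}{{P}P}P   [P ::= { P } P]
{{}}{{P}P}P => {{}}{{{P}P}P}P   [P ::= { P } P]
{{}}{{{P}P}P}P => {{}}{{{{}}P}P}P   [P ::= { }]
{{}}{{{{}}P}P}P => {{}}{{{{}}{}}P}P   [P ::= { }]
{{}}{{{{}}{}}P}P => {{}}{{{{}}{}}{}}P   [P ::= { }]
{{}}{{{{}}{}}{}}P => {{}}{{{{}}{}}{}}{}   [P ::= { }]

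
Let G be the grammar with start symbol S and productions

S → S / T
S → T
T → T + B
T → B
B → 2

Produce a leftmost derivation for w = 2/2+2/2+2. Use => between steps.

S => S/T   [S → S / T]
S/T => S/T/T   [S → S / T]
S/T/T => T/T/T   [S → T]
T/T/T => B/T/T   [T → B]
B/T/T => 2/T/T   [B → 2]
2/T/T => 2/T+B/T   [T → T + B]
2/T+B/T => 2/B+B/T   [T → B]
2/B+B/T => 2/2+B/T   [B → 2]
2/2+B/T => 2/2+2/T   [B → 2]
2/2+2/T => 2/2+2/T+B   [T → T + B]
2/2+2/T+B => 2/2+2/B+B   [T → B]
2/2+2/B+B => 2/2+2/2+B   [B → 2]
2/2+2/2+B => 2/2+2/2+2   [B → 2]

S=>S/T=>S/T/T=>T/T/T=>B/T/T=>2/T/T=>2/T+B/T=>2/B+B/T=>2/2+B/T=>2/2+2/T=>2/2+2/T+B=>2/2+2/B+B=>2/2+2/2+B=>2/2+2/2+2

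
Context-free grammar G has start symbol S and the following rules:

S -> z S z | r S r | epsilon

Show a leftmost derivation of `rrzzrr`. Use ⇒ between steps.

S ⇒ rSr   [S -> r S r]
rSr ⇒ rrSrr   [S -> r S r]
rrSrr ⇒ rrzSzrr   [S -> z S z]
rrzSzrr ⇒ rrzzrr   [S -> epsilon]

S ⇒ rSr ⇒ rrSrr ⇒ rrzSzrr ⇒ rrzzrr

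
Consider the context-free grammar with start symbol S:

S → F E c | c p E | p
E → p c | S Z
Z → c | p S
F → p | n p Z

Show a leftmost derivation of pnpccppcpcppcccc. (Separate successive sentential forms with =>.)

S => FEc   [S → F E c]
FEc => pEc   [F → p]
pEc => pSZc   [E → S Z]
pSZc => pFEcZc   [S → F E c]
pFEcZc => pnpZEcZc   [F → n p Z]
pnpZEcZc => pnpcEcZc   [Z → c]
pnpcEcZc => pnpcSZcZc   [E → S Z]
pnpcSZcZc => pnpccpEZcZc   [S → c p E]
pnpccpEZcZc => pnpccppcZcZc   [E → p c]
pnpccppcZcZc => pnpccppcpScZc   [Z → p S]
pnpccppcpScZc => pnpccppcpcpEcZc   [S → c p E]
pnpccppcpcpEcZc => pnpccppcpcppccZc   [E → p c]
pnpccppcpcppccZc => pnpccppcpcppcccc   [Z → c]

S => FEc => pEc => pSZc => pFEcZc => pnpZEcZc => pnpcEcZc => pnpcSZcZc => pnpccpEZcZc => pnpccppcZcZc => pnpccppcpScZc => pnpccppcpcpEcZc => pnpccppcpcppccZc => pnpccppcpcppcccc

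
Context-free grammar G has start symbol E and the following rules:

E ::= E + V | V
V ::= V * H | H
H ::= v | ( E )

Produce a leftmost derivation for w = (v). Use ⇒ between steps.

E⇒V⇒H⇒(E)⇒(V)⇒(H)⇒(v)

E ⇒ V   [E ::= V]
V ⇒ H   [V ::= H]
H ⇒ (E)   [H ::= ( E )]
(E) ⇒ (V)   [E ::= V]
(V) ⇒ (H)   [V ::= H]
(H) ⇒ (v)   [H ::= v]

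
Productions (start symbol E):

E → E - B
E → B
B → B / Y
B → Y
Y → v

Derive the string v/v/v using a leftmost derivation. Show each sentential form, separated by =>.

E => B   [E → B]
B => B/Y   [B → B / Y]
B/Y => B/Y/Y   [B → B / Y]
B/Y/Y => Y/Y/Y   [B → Y]
Y/Y/Y => v/Y/Y   [Y → v]
v/Y/Y => v/v/Y   [Y → v]
v/v/Y => v/v/v   [Y → v]

E => B => B/Y => B/Y/Y => Y/Y/Y => v/Y/Y => v/v/Y => v/v/v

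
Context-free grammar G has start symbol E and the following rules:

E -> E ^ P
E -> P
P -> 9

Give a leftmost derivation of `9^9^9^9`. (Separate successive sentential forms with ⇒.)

E ⇒ E^P   [E -> E ^ P]
E^P ⇒ E^P^P   [E -> E ^ P]
E^P^P ⇒ E^P^P^P   [E -> E ^ P]
E^P^P^P ⇒ P^P^P^P   [E -> P]
P^P^P^P ⇒ 9^P^P^P   [P -> 9]
9^P^P^P ⇒ 9^9^P^P   [P -> 9]
9^9^P^P ⇒ 9^9^9^P   [P -> 9]
9^9^9^P ⇒ 9^9^9^9   [P -> 9]

E ⇒ E^P ⇒ E^P^P ⇒ E^P^P^P ⇒ P^P^P^P ⇒ 9^P^P^P ⇒ 9^9^P^P ⇒ 9^9^9^P ⇒ 9^9^9^9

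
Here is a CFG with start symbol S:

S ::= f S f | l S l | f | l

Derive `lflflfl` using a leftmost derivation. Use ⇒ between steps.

S⇒lSl⇒lfSfl⇒lflSlfl⇒lflflfl

S ⇒ lSl   [S ::= l S l]
lSl ⇒ lfSfl   [S ::= f S f]
lfSfl ⇒ lflSlfl   [S ::= l S l]
lflSlfl ⇒ lflflfl   [S ::= f]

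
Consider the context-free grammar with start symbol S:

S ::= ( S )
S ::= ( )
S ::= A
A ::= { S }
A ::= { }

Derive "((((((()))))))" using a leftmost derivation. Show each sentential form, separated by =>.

S=>(S)=>((S))=>(((S)))=>((((S))))=>(((((S)))))=>((((((S))))))=>((((((()))))))

S => (S)   [S ::= ( S )]
(S) => ((S))   [S ::= ( S )]
((S)) => (((S)))   [S ::= ( S )]
(((S))) => ((((S))))   [S ::= ( S )]
((((S)))) => (((((S)))))   [S ::= ( S )]
(((((S))))) => ((((((S))))))   [S ::= ( S )]
((((((S)))))) => ((((((()))))))   [S ::= ( )]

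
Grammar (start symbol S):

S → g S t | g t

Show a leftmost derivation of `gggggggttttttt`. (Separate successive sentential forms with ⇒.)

S ⇒ gSt ⇒ ggStt ⇒ gggSttt ⇒ ggggStttt ⇒ gggggSttttt ⇒ ggggggStttttt ⇒ gggggggttttttt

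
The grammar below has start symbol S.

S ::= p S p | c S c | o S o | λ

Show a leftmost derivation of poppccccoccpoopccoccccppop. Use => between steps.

S => pSp => poSop => popSpop => poppSppop => poppcScppop => poppccSccppop => poppcccScccppop => poppccccSccccppop => poppccccoSoccccppop => poppccccocScoccccppop => poppccccoccSccoccccppop => poppccccoccpSpccoccccppop => poppccccoccpoSopccoccccppop => poppccccoccpoopccoccccppop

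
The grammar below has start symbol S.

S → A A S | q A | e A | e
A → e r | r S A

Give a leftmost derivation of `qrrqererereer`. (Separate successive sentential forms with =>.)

S => qA   [S → q A]
qA => qrSA   [A → r S A]
qrSA => qrAASA   [S → A A S]
qrAASA => qrrSAASA   [A → r S A]
qrrSAASA => qrrqAAASA   [S → q A]
qrrqAAASA => qrrqerAASA   [A → e r]
qrrqerAASA => qrrqererASA   [A → e r]
qrrqererASA => qrrqerererSA   [A → e r]
qrrqerererSA => qrrqererereA   [S → e]
qrrqererereA => qrrqererereer   [A → e r]

S => qA => qrSA => qrAASA => qrrSAASA => qrrqAAASA => qrrqerAASA => qrrqererASA => qrrqerererSA => qrrqererereA => qrrqererereer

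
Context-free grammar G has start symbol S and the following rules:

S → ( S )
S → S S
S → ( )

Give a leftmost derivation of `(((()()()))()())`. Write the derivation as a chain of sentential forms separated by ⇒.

S ⇒ (S)   [S → ( S )]
(S) ⇒ (SS)   [S → S S]
(SS) ⇒ (SSS)   [S → S S]
(SSS) ⇒ ((S)SS)   [S → ( S )]
((S)SS) ⇒ (((S))SS)   [S → ( S )]
(((S))SS) ⇒ (((SS))SS)   [S → S S]
(((SS))SS) ⇒ (((SSS))SS)   [S → S S]
(((SSS))SS) ⇒ (((()SS))SS)   [S → ( )]
(((()SS))SS) ⇒ (((()()S))SS)   [S → ( )]
(((()()S))SS) ⇒ (((()()()))SS)   [S → ( )]
(((()()()))SS) ⇒ (((()()()))()S)   [S → ( )]
(((()()()))()S) ⇒ (((()()()))()())   [S → ( )]

S ⇒ (S) ⇒ (SS) ⇒ (SSS) ⇒ ((S)SS) ⇒ (((S))SS) ⇒ (((SS))SS) ⇒ (((SSS))SS) ⇒ (((()SS))SS) ⇒ (((()()S))SS) ⇒ (((()()()))SS) ⇒ (((()()()))()S) ⇒ (((()()()))()())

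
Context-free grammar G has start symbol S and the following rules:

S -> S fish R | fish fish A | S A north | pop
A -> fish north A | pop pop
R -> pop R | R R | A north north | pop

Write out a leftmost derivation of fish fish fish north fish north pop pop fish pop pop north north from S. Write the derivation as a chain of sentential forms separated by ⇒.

S ⇒ S fish R ⇒ fish fish A fish R ⇒ fish fish fish north A fish R ⇒ fish fish fish north fish north A fish R ⇒ fish fish fish north fish north pop pop fish R ⇒ fish fish fish north fish north pop pop fish A north north ⇒ fish fish fish north fish north pop pop fish pop pop north north

S ⇒ S fish R   [S -> S fish R]
S fish R ⇒ fish fish A fish R   [S -> fish fish A]
fish fish A fish R ⇒ fish fish fish north A fish R   [A -> fish north A]
fish fish fish north A fish R ⇒ fish fish fish north fish north A fish R   [A -> fish north A]
fish fish fish north fish north A fish R ⇒ fish fish fish north fish north pop pop fish R   [A -> pop pop]
fish fish fish north fish north pop pop fish R ⇒ fish fish fish north fish north pop pop fish A north north   [R -> A north north]
fish fish fish north fish north pop pop fish A north north ⇒ fish fish fish north fish north pop pop fish pop pop north north   [A -> pop pop]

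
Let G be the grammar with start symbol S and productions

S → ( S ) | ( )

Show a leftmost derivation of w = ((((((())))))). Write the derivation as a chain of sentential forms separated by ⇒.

S ⇒ (S)   [S → ( S )]
(S) ⇒ ((S))   [S → ( S )]
((S)) ⇒ (((S)))   [S → ( S )]
(((S))) ⇒ ((((S))))   [S → ( S )]
((((S)))) ⇒ (((((S)))))   [S → ( S )]
(((((S))))) ⇒ ((((((S))))))   [S → ( S )]
((((((S)))))) ⇒ ((((((()))))))   [S → ( )]

S ⇒ (S) ⇒ ((S)) ⇒ (((S))) ⇒ ((((S)))) ⇒ (((((S))))) ⇒ ((((((S)))))) ⇒ ((((((()))))))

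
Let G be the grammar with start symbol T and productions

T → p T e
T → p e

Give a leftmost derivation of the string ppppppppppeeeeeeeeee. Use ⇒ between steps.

T ⇒ pTe ⇒ ppTee ⇒ pppTeee ⇒ ppppTeeee ⇒ pppppTeeeee ⇒ ppppppTeeeeee ⇒ pppppppTeeeeeee ⇒ ppppppppTeeeeeeee ⇒ pppppppppTeeeeeeeee ⇒ ppppppppppeeeeeeeeee

T ⇒ pTe   [T → p T e]
pTe ⇒ ppTee   [T → p T e]
ppTee ⇒ pppTeee   [T → p T e]
pppTeee ⇒ ppppTeeee   [T → p T e]
ppppTeeee ⇒ pppppTeeeee   [T → p T e]
pppppTeeeee ⇒ ppppppTeeeeee   [T → p T e]
ppppppTeeeeee ⇒ pppppppTeeeeeee   [T → p T e]
pppppppTeeeeeee ⇒ ppppppppTeeeeeeee   [T → p T e]
ppppppppTeeeeeeee ⇒ pppppppppTeeeeeeeee   [T → p T e]
pppppppppTeeeeeeeee ⇒ ppppppppppeeeeeeeeee   [T → p e]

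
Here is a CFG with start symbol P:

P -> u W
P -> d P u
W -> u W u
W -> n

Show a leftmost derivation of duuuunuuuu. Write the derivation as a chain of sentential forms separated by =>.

P => dPu   [P -> d P u]
dPu => duWu   [P -> u W]
duWu => duuWuu   [W -> u W u]
duuWuu => duuuWuuu   [W -> u W u]
duuuWuuu => duuuuWuuuu   [W -> u W u]
duuuuWuuuu => duuuunuuuu   [W -> n]

P => dPu => duWu => duuWuu => duuuWuuu => duuuuWuuuu => duuuunuuuu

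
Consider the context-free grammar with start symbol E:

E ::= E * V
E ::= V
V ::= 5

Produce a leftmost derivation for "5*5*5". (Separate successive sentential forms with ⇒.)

E ⇒ E*V   [E ::= E * V]
E*V ⇒ E*V*V   [E ::= E * V]
E*V*V ⇒ V*V*V   [E ::= V]
V*V*V ⇒ 5*V*V   [V ::= 5]
5*V*V ⇒ 5*5*V   [V ::= 5]
5*5*V ⇒ 5*5*5   [V ::= 5]

E ⇒ E*V ⇒ E*V*V ⇒ V*V*V ⇒ 5*V*V ⇒ 5*5*V ⇒ 5*5*5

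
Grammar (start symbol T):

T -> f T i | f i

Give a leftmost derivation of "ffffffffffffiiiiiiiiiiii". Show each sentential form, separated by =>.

T => fTi => ffTii => fffTiii => ffffTiiii => fffffTiiiii => ffffffTiiiiii => fffffffTiiiiiii => ffffffffTiiiiiiii => fffffffffTiiiiiiiii => ffffffffffTiiiiiiiiii => fffffffffffTiiiiiiiiiii => ffffffffffffiiiiiiiiiiii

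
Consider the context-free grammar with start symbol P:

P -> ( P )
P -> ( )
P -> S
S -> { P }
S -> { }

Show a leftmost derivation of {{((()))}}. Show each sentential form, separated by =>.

P => S   [P -> S]
S => {P}   [S -> { P }]
{P} => {S}   [P -> S]
{S} => {{P}}   [S -> { P }]
{{P}} => {{(P)}}   [P -> ( P )]
{{(P)}} => {{((P))}}   [P -> ( P )]
{{((P))}} => {{((()))}}   [P -> ( )]

P => S => {P} => {S} => {{P}} => {{(P)}} => {{((P))}} => {{((()))}}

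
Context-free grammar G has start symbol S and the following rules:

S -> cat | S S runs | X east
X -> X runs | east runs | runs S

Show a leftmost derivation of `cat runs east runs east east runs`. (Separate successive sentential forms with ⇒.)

S ⇒ S S runs ⇒ cat S runs ⇒ cat X east runs ⇒ cat runs S east runs ⇒ cat runs X east east runs ⇒ cat runs east runs east east runs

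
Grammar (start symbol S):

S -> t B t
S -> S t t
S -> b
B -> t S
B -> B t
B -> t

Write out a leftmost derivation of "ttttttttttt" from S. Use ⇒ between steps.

S ⇒ Stt ⇒ Stttt ⇒ Stttttt ⇒ Stttttttt ⇒ tBttttttttt ⇒ ttttttttttt

S ⇒ Stt   [S -> S t t]
Stt ⇒ Stttt   [S -> S t t]
Stttt ⇒ Stttttt   [S -> S t t]
Stttttt ⇒ Stttttttt   [S -> S t t]
Stttttttt ⇒ tBttttttttt   [S -> t B t]
tBttttttttt ⇒ ttttttttttt   [B -> t]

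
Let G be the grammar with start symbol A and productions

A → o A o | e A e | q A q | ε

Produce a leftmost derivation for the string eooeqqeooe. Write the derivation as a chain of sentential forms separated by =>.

A => eAe => eoAoe => eooAooe => eooeAeooe => eooeqAqeooe => eooeqqeooe

A => eAe   [A → e A e]
eAe => eoAoe   [A → o A o]
eoAoe => eooAooe   [A → o A o]
eooAooe => eooeAeooe   [A → e A e]
eooeAeooe => eooeqAqeooe   [A → q A q]
eooeqAqeooe => eooeqqeooe   [A → ε]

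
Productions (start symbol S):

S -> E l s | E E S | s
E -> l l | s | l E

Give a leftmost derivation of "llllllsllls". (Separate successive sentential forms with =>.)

S => EES   [S -> E E S]
EES => lEES   [E -> l E]
lEES => llEES   [E -> l E]
llEES => lllEES   [E -> l E]
lllEES => llllEES   [E -> l E]
llllEES => llllllES   [E -> l l]
llllllES => llllllsS   [E -> s]
llllllsS => llllllsEls   [S -> E l s]
llllllsEls => llllllsllls   [E -> l l]

S => EES => lEES => llEES => lllEES => llllEES => llllllES => llllllsS => llllllsEls => llllllsllls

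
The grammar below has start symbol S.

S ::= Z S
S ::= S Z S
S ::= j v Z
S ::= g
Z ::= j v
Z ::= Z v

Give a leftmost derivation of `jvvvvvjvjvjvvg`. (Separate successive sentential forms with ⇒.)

S ⇒ ZS   [S ::= Z S]
ZS ⇒ ZvS   [Z ::= Z v]
ZvS ⇒ ZvvS   [Z ::= Z v]
ZvvS ⇒ ZvvvS   [Z ::= Z v]
ZvvvS ⇒ ZvvvvS   [Z ::= Z v]
ZvvvvS ⇒ jvvvvvS   [Z ::= j v]
jvvvvvS ⇒ jvvvvvSZS   [S ::= S Z S]
jvvvvvSZS ⇒ jvvvvvjvZZS   [S ::= j v Z]
jvvvvvjvZZS ⇒ jvvvvvjvjvZS   [Z ::= j v]
jvvvvvjvjvZS ⇒ jvvvvvjvjvZvS   [Z ::= Z v]
jvvvvvjvjvZvS ⇒ jvvvvvjvjvjvvS   [Z ::= j v]
jvvvvvjvjvjvvS ⇒ jvvvvvjvjvjvvg   [S ::= g]

S ⇒ ZS ⇒ ZvS ⇒ ZvvS ⇒ ZvvvS ⇒ ZvvvvS ⇒ jvvvvvS ⇒ jvvvvvSZS ⇒ jvvvvvjvZZS ⇒ jvvvvvjvjvZS ⇒ jvvvvvjvjvZvS ⇒ jvvvvvjvjvjvvS ⇒ jvvvvvjvjvjvvg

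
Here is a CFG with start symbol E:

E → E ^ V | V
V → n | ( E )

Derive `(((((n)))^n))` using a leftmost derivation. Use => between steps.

E => V => (E) => (V) => ((E)) => ((E^V)) => ((V^V)) => (((E)^V)) => (((V)^V)) => ((((E))^V)) => ((((V))^V)) => (((((E)))^V)) => (((((V)))^V)) => (((((n)))^V)) => (((((n)))^n))

E => V   [E → V]
V => (E)   [V → ( E )]
(E) => (V)   [E → V]
(V) => ((E))   [V → ( E )]
((E)) => ((E^V))   [E → E ^ V]
((E^V)) => ((V^V))   [E → V]
((V^V)) => (((E)^V))   [V → ( E )]
(((E)^V)) => (((V)^V))   [E → V]
(((V)^V)) => ((((E))^V))   [V → ( E )]
((((E))^V)) => ((((V))^V))   [E → V]
((((V))^V)) => (((((E)))^V))   [V → ( E )]
(((((E)))^V)) => (((((V)))^V))   [E → V]
(((((V)))^V)) => (((((n)))^V))   [V → n]
(((((n)))^V)) => (((((n)))^n))   [V → n]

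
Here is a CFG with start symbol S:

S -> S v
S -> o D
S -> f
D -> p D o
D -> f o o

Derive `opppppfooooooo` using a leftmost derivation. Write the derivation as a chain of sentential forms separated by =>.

S => oD   [S -> o D]
oD => opDo   [D -> p D o]
opDo => oppDoo   [D -> p D o]
oppDoo => opppDooo   [D -> p D o]
opppDooo => oppppDoooo   [D -> p D o]
oppppDoooo => opppppDooooo   [D -> p D o]
opppppDooooo => opppppfooooooo   [D -> f o o]

S => oD => opDo => oppDoo => opppDooo => oppppDoooo => opppppDooooo => opppppfooooooo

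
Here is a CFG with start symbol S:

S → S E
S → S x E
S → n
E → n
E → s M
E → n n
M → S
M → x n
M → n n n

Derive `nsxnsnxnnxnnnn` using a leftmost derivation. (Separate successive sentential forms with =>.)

S=>SE=>SxEE=>SExEE=>SEExEE=>nEExEE=>nsMExEE=>nsxnExEE=>nsxnsMxEE=>nsxnsSxEE=>nsxnsSxExEE=>nsxnsnxExEE=>nsxnsnxnnxEE=>nsxnsnxnnxnnE=>nsxnsnxnnxnnnn

S => SE   [S → S E]
SE => SxEE   [S → S x E]
SxEE => SExEE   [S → S E]
SExEE => SEExEE   [S → S E]
SEExEE => nEExEE   [S → n]
nEExEE => nsMExEE   [E → s M]
nsMExEE => nsxnExEE   [M → x n]
nsxnExEE => nsxnsMxEE   [E → s M]
nsxnsMxEE => nsxnsSxEE   [M → S]
nsxnsSxEE => nsxnsSxExEE   [S → S x E]
nsxnsSxExEE => nsxnsnxExEE   [S → n]
nsxnsnxExEE => nsxnsnxnnxEE   [E → n n]
nsxnsnxnnxEE => nsxnsnxnnxnnE   [E → n n]
nsxnsnxnnxnnE => nsxnsnxnnxnnnn   [E → n n]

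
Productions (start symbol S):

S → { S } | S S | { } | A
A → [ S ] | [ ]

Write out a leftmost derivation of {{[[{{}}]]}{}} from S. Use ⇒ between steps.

S⇒{S}⇒{SS}⇒{{S}S}⇒{{A}S}⇒{{[S]}S}⇒{{[A]}S}⇒{{[[S]]}S}⇒{{[[{S}]]}S}⇒{{[[{{}}]]}S}⇒{{[[{{}}]]}{}}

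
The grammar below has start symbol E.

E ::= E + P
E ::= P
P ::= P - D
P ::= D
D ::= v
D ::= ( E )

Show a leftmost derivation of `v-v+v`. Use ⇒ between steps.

E ⇒ E+P ⇒ P+P ⇒ P-D+P ⇒ D-D+P ⇒ v-D+P ⇒ v-v+P ⇒ v-v+D ⇒ v-v+v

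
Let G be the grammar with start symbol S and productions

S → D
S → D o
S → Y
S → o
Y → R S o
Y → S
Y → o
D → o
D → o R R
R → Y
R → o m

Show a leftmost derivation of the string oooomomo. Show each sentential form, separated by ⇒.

S ⇒ Do   [S → D o]
Do ⇒ oRRo   [D → o R R]
oRRo ⇒ oYRo   [R → Y]
oYRo ⇒ oSRo   [Y → S]
oSRo ⇒ oDRo   [S → D]
oDRo ⇒ ooRRRo   [D → o R R]
ooRRRo ⇒ ooYRRo   [R → Y]
ooYRRo ⇒ oooRRo   [Y → o]
oooRRo ⇒ oooomRo   [R → o m]
oooomRo ⇒ oooomomo   [R → o m]

S ⇒ Do ⇒ oRRo ⇒ oYRo ⇒ oSRo ⇒ oDRo ⇒ ooRRRo ⇒ ooYRRo ⇒ oooRRo ⇒ oooomRo ⇒ oooomomo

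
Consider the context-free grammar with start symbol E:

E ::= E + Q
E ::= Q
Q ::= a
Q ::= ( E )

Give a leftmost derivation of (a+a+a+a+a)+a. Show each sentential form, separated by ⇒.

E ⇒ E+Q ⇒ Q+Q ⇒ (E)+Q ⇒ (E+Q)+Q ⇒ (E+Q+Q)+Q ⇒ (E+Q+Q+Q)+Q ⇒ (E+Q+Q+Q+Q)+Q ⇒ (Q+Q+Q+Q+Q)+Q ⇒ (a+Q+Q+Q+Q)+Q ⇒ (a+a+Q+Q+Q)+Q ⇒ (a+a+a+Q+Q)+Q ⇒ (a+a+a+a+Q)+Q ⇒ (a+a+a+a+a)+Q ⇒ (a+a+a+a+a)+a

E ⇒ E+Q   [E ::= E + Q]
E+Q ⇒ Q+Q   [E ::= Q]
Q+Q ⇒ (E)+Q   [Q ::= ( E )]
(E)+Q ⇒ (E+Q)+Q   [E ::= E + Q]
(E+Q)+Q ⇒ (E+Q+Q)+Q   [E ::= E + Q]
(E+Q+Q)+Q ⇒ (E+Q+Q+Q)+Q   [E ::= E + Q]
(E+Q+Q+Q)+Q ⇒ (E+Q+Q+Q+Q)+Q   [E ::= E + Q]
(E+Q+Q+Q+Q)+Q ⇒ (Q+Q+Q+Q+Q)+Q   [E ::= Q]
(Q+Q+Q+Q+Q)+Q ⇒ (a+Q+Q+Q+Q)+Q   [Q ::= a]
(a+Q+Q+Q+Q)+Q ⇒ (a+a+Q+Q+Q)+Q   [Q ::= a]
(a+a+Q+Q+Q)+Q ⇒ (a+a+a+Q+Q)+Q   [Q ::= a]
(a+a+a+Q+Q)+Q ⇒ (a+a+a+a+Q)+Q   [Q ::= a]
(a+a+a+a+Q)+Q ⇒ (a+a+a+a+a)+Q   [Q ::= a]
(a+a+a+a+a)+Q ⇒ (a+a+a+a+a)+a   [Q ::= a]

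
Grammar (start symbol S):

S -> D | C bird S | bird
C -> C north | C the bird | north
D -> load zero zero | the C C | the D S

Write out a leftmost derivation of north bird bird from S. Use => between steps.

S => C bird S => north bird S => north bird bird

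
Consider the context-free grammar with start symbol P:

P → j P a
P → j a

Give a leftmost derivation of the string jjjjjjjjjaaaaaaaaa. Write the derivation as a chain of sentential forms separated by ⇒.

P⇒jPa⇒jjPaa⇒jjjPaaa⇒jjjjPaaaa⇒jjjjjPaaaaa⇒jjjjjjPaaaaaa⇒jjjjjjjPaaaaaaa⇒jjjjjjjjPaaaaaaaa⇒jjjjjjjjjaaaaaaaaa

P ⇒ jPa   [P → j P a]
jPa ⇒ jjPaa   [P → j P a]
jjPaa ⇒ jjjPaaa   [P → j P a]
jjjPaaa ⇒ jjjjPaaaa   [P → j P a]
jjjjPaaaa ⇒ jjjjjPaaaaa   [P → j P a]
jjjjjPaaaaa ⇒ jjjjjjPaaaaaa   [P → j P a]
jjjjjjPaaaaaa ⇒ jjjjjjjPaaaaaaa   [P → j P a]
jjjjjjjPaaaaaaa ⇒ jjjjjjjjPaaaaaaaa   [P → j P a]
jjjjjjjjPaaaaaaaa ⇒ jjjjjjjjjaaaaaaaaa   [P → j a]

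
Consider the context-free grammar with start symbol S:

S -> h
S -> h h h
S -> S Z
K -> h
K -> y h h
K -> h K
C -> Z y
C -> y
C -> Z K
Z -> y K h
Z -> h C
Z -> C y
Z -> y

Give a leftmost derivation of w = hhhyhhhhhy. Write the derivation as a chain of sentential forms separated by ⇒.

S ⇒ SZ ⇒ hhhZ ⇒ hhhCy ⇒ hhhZKy ⇒ hhhyKhKy ⇒ hhhyhKhKy ⇒ hhhyhhhKy ⇒ hhhyhhhhKy ⇒ hhhyhhhhhy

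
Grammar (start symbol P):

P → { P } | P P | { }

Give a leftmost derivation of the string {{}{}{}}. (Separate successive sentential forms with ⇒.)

P ⇒ {P}   [P → { P }]
{P} ⇒ {PP}   [P → P P]
{PP} ⇒ {PPP}   [P → P P]
{PPP} ⇒ {{}PP}   [P → { }]
{{}PP} ⇒ {{}{}P}   [P → { }]
{{}{}P} ⇒ {{}{}{}}   [P → { }]

P⇒{P}⇒{PP}⇒{PPP}⇒{{}PP}⇒{{}{}P}⇒{{}{}{}}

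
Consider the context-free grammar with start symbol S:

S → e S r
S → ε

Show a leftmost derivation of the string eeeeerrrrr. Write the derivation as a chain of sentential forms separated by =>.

S => eSr => eeSrr => eeeSrrr => eeeeSrrrr => eeeeeSrrrrr => eeeeerrrrr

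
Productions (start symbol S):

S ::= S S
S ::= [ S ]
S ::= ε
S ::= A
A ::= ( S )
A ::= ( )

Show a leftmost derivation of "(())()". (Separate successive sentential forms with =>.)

S => SS => AS => (S)S => (A)S => (())S => (())A => (())()

S => SS   [S ::= S S]
SS => AS   [S ::= A]
AS => (S)S   [A ::= ( S )]
(S)S => (A)S   [S ::= A]
(A)S => (())S   [A ::= ( )]
(())S => (())A   [S ::= A]
(())A => (())()   [A ::= ( )]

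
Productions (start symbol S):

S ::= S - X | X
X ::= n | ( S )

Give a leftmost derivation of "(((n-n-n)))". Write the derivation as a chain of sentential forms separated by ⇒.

S ⇒ X ⇒ (S) ⇒ (X) ⇒ ((S)) ⇒ ((X)) ⇒ (((S))) ⇒ (((S-X))) ⇒ (((S-X-X))) ⇒ (((X-X-X))) ⇒ (((n-X-X))) ⇒ (((n-n-X))) ⇒ (((n-n-n)))

S ⇒ X   [S ::= X]
X ⇒ (S)   [X ::= ( S )]
(S) ⇒ (X)   [S ::= X]
(X) ⇒ ((S))   [X ::= ( S )]
((S)) ⇒ ((X))   [S ::= X]
((X)) ⇒ (((S)))   [X ::= ( S )]
(((S))) ⇒ (((S-X)))   [S ::= S - X]
(((S-X))) ⇒ (((S-X-X)))   [S ::= S - X]
(((S-X-X))) ⇒ (((X-X-X)))   [S ::= X]
(((X-X-X))) ⇒ (((n-X-X)))   [X ::= n]
(((n-X-X))) ⇒ (((n-n-X)))   [X ::= n]
(((n-n-X))) ⇒ (((n-n-n)))   [X ::= n]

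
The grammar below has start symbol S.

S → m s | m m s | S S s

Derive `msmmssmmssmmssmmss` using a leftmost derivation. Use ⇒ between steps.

S ⇒ SSs ⇒ SSsSs ⇒ SSsSsSs ⇒ SSsSsSsSs ⇒ msSsSsSsSs ⇒ msmmssSsSsSs ⇒ msmmssmmssSsSs ⇒ msmmssmmssmmssSs ⇒ msmmssmmssmmssmmss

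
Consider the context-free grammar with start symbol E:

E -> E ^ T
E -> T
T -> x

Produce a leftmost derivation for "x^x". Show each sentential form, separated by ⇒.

E ⇒ E^T   [E -> E ^ T]
E^T ⇒ T^T   [E -> T]
T^T ⇒ x^T   [T -> x]
x^T ⇒ x^x   [T -> x]

E ⇒ E^T ⇒ T^T ⇒ x^T ⇒ x^x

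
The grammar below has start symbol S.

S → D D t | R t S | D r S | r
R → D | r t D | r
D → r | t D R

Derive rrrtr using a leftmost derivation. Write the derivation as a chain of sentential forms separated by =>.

S => DrS => rrS => rrRtS => rrDtS => rrrtS => rrrtr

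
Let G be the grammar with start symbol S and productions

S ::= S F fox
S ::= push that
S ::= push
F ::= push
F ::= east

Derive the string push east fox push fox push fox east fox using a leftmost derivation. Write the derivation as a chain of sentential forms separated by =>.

S => S F fox   [S ::= S F fox]
S F fox => S F fox F fox   [S ::= S F fox]
S F fox F fox => S F fox F fox F fox   [S ::= S F fox]
S F fox F fox F fox => S F fox F fox F fox F fox   [S ::= S F fox]
S F fox F fox F fox F fox => push F fox F fox F fox F fox   [S ::= push]
push F fox F fox F fox F fox => push east fox F fox F fox F fox   [F ::= east]
push east fox F fox F fox F fox => push east fox push fox F fox F fox   [F ::= push]
push east fox push fox F fox F fox => push east fox push fox push fox F fox   [F ::= push]
push east fox push fox push fox F fox => push east fox push fox push fox east fox   [F ::= east]

S => S F fox => S F fox F fox => S F fox F fox F fox => S F fox F fox F fox F fox => push F fox F fox F fox F fox => push east fox F fox F fox F fox => push east fox push fox F fox F fox => push east fox push fox push fox F fox => push east fox push fox push fox east fox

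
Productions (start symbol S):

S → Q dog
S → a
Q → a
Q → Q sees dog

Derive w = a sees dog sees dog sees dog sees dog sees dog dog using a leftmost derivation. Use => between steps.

S => Q dog   [S → Q dog]
Q dog => Q sees dog dog   [Q → Q sees dog]
Q sees dog dog => Q sees dog sees dog dog   [Q → Q sees dog]
Q sees dog sees dog dog => Q sees dog sees dog sees dog dog   [Q → Q sees dog]
Q sees dog sees dog sees dog dog => Q sees dog sees dog sees dog sees dog dog   [Q → Q sees dog]
Q sees dog sees dog sees dog sees dog dog => Q sees dog sees dog sees dog sees dog sees dog dog   [Q → Q sees dog]
Q sees dog sees dog sees dog sees dog sees dog dog => a sees dog sees dog sees dog sees dog sees dog dog   [Q → a]

S => Q dog => Q sees dog dog => Q sees dog sees dog dog => Q sees dog sees dog sees dog dog => Q sees dog sees dog sees dog sees dog dog => Q sees dog sees dog sees dog sees dog sees dog dog => a sees dog sees dog sees dog sees dog sees dog dog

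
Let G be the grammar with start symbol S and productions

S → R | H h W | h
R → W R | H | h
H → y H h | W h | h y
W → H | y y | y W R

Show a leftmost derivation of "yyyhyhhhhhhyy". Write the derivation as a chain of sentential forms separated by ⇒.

S ⇒ HhW ⇒ WhhW ⇒ yWRhhW ⇒ yyWRRhhW ⇒ yyHRRhhW ⇒ yyyHhRRhhW ⇒ yyyWhhRRhhW ⇒ yyyHhhRRhhW ⇒ yyyhyhhRRhhW ⇒ yyyhyhhhRhhW ⇒ yyyhyhhhhhhW ⇒ yyyhyhhhhhhyy

S ⇒ HhW   [S → H h W]
HhW ⇒ WhhW   [H → W h]
WhhW ⇒ yWRhhW   [W → y W R]
yWRhhW ⇒ yyWRRhhW   [W → y W R]
yyWRRhhW ⇒ yyHRRhhW   [W → H]
yyHRRhhW ⇒ yyyHhRRhhW   [H → y H h]
yyyHhRRhhW ⇒ yyyWhhRRhhW   [H → W h]
yyyWhhRRhhW ⇒ yyyHhhRRhhW   [W → H]
yyyHhhRRhhW ⇒ yyyhyhhRRhhW   [H → h y]
yyyhyhhRRhhW ⇒ yyyhyhhhRhhW   [R → h]
yyyhyhhhRhhW ⇒ yyyhyhhhhhhW   [R → h]
yyyhyhhhhhhW ⇒ yyyhyhhhhhhyy   [W → y y]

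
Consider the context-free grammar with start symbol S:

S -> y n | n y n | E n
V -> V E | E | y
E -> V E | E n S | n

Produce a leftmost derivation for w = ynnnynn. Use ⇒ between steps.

S⇒En⇒EnSn⇒VEnSn⇒yEnSn⇒yVEnSn⇒yEEnSn⇒ynEnSn⇒ynnnSn⇒ynnnynn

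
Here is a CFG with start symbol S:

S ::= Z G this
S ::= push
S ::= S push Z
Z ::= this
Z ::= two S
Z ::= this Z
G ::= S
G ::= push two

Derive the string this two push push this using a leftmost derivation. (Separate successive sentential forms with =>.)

S => Z G this => this Z G this => this two S G this => this two push G this => this two push S this => this two push push this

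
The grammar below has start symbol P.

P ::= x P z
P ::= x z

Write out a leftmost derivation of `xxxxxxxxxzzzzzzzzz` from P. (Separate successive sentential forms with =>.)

P => xPz   [P ::= x P z]
xPz => xxPzz   [P ::= x P z]
xxPzz => xxxPzzz   [P ::= x P z]
xxxPzzz => xxxxPzzzz   [P ::= x P z]
xxxxPzzzz => xxxxxPzzzzz   [P ::= x P z]
xxxxxPzzzzz => xxxxxxPzzzzzz   [P ::= x P z]
xxxxxxPzzzzzz => xxxxxxxPzzzzzzz   [P ::= x P z]
xxxxxxxPzzzzzzz => xxxxxxxxPzzzzzzzz   [P ::= x P z]
xxxxxxxxPzzzzzzzz => xxxxxxxxxzzzzzzzzz   [P ::= x z]

P => xPz => xxPzz => xxxPzzz => xxxxPzzzz => xxxxxPzzzzz => xxxxxxPzzzzzz => xxxxxxxPzzzzzzz => xxxxxxxxPzzzzzzzz => xxxxxxxxxzzzzzzzzz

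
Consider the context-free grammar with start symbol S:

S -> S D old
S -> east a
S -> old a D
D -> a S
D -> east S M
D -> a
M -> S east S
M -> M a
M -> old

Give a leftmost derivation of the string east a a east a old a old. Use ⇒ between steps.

S ⇒ S D old ⇒ S D old D old ⇒ east a D old D old ⇒ east a a S old D old ⇒ east a a east a old D old ⇒ east a a east a old a old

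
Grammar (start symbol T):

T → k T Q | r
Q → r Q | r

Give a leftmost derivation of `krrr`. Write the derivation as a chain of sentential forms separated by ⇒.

T ⇒ kTQ ⇒ krQ ⇒ krrQ ⇒ krrr

T ⇒ kTQ   [T → k T Q]
kTQ ⇒ krQ   [T → r]
krQ ⇒ krrQ   [Q → r Q]
krrQ ⇒ krrr   [Q → r]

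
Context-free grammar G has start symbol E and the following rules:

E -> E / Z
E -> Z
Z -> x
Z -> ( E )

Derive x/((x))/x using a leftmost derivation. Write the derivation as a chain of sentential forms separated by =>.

E => E/Z => E/Z/Z => Z/Z/Z => x/Z/Z => x/(E)/Z => x/(Z)/Z => x/((E))/Z => x/((Z))/Z => x/((x))/Z => x/((x))/x

E => E/Z   [E -> E / Z]
E/Z => E/Z/Z   [E -> E / Z]
E/Z/Z => Z/Z/Z   [E -> Z]
Z/Z/Z => x/Z/Z   [Z -> x]
x/Z/Z => x/(E)/Z   [Z -> ( E )]
x/(E)/Z => x/(Z)/Z   [E -> Z]
x/(Z)/Z => x/((E))/Z   [Z -> ( E )]
x/((E))/Z => x/((Z))/Z   [E -> Z]
x/((Z))/Z => x/((x))/Z   [Z -> x]
x/((x))/Z => x/((x))/x   [Z -> x]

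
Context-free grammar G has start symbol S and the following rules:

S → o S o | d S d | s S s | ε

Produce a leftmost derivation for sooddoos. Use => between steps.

S => sSs => soSos => sooSoos => soodSdoos => sooddoos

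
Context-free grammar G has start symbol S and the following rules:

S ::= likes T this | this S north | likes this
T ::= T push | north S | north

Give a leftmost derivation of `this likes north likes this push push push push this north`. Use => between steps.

S => this S north => this likes T this north => this likes T push this north => this likes T push push this north => this likes T push push push this north => this likes T push push push push this north => this likes north S push push push push this north => this likes north likes this push push push push this north

S => this S north   [S ::= this S north]
this S north => this likes T this north   [S ::= likes T this]
this likes T this north => this likes T push this north   [T ::= T push]
this likes T push this north => this likes T push push this north   [T ::= T push]
this likes T push push this north => this likes T push push push this north   [T ::= T push]
this likes T push push push this north => this likes T push push push push this north   [T ::= T push]
this likes T push push push push this north => this likes north S push push push push this north   [T ::= north S]
this likes north S push push push push this north => this likes north likes this push push push push this north   [S ::= likes this]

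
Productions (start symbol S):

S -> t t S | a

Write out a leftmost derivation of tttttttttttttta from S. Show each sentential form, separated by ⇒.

S⇒ttS⇒ttttS⇒ttttttS⇒ttttttttS⇒ttttttttttS⇒ttttttttttttS⇒ttttttttttttttS⇒tttttttttttttta

S ⇒ ttS   [S -> t t S]
ttS ⇒ ttttS   [S -> t t S]
ttttS ⇒ ttttttS   [S -> t t S]
ttttttS ⇒ ttttttttS   [S -> t t S]
ttttttttS ⇒ ttttttttttS   [S -> t t S]
ttttttttttS ⇒ ttttttttttttS   [S -> t t S]
ttttttttttttS ⇒ ttttttttttttttS   [S -> t t S]
ttttttttttttttS ⇒ tttttttttttttta   [S -> a]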